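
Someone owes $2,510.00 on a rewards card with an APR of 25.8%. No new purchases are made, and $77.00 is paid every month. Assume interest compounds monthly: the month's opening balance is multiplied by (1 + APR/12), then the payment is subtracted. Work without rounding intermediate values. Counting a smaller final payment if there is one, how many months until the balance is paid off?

57 months

Monthly rate r = 25.8%/12 = 2.15% = 0.0215.
Recurrence: B ← B·(1+r) − $77.00.
Month 1: interest $53.97; balance after payment $2,486.97.
Month 2: interest $53.47; balance after payment $2,463.43.
Closed form: n = −ln(1 − rB₀/P)/ln(1+r) = −ln(0.29916)/ln(1.0215) ≈ 56.731, so the balance reaches zero during payment 57.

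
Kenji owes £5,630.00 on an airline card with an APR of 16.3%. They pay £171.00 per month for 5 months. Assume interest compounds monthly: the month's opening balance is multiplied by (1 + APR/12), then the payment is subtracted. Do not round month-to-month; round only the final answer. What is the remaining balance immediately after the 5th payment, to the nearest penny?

£5,144.36

Monthly rate r = 16.3%/12 = 1.35833% = 0.0135833.
Each month: B ← B·(1+r) − £171.00.
Month 1: interest £76.47; balance after payment £5,535.47.
Month 2: interest £75.19; balance after payment £5,439.66.
Month 3: interest £73.89; balance after payment £5,342.55.
Month 4: interest £72.57; balance after payment £5,244.12.
Month 5: interest £71.23; balance after payment £5,144.36.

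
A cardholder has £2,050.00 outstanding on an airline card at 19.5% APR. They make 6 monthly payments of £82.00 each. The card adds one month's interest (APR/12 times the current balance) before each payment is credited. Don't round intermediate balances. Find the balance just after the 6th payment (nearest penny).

£1,745.75

Monthly rate r = 19.5%/12 = 1.625% = 0.01625.
Each month: B ← B·(1+r) − £82.00.
Month 1: interest £33.31; balance after payment £2,001.31.
Month 2: interest £32.52; balance after payment £1,951.83.
Month 3: interest £31.72; balance after payment £1,901.55.
Month 4: interest £30.90; balance after payment £1,850.45.
Month 5: interest £30.07; balance after payment £1,798.52.
Month 6: interest £29.23; balance after payment £1,745.75.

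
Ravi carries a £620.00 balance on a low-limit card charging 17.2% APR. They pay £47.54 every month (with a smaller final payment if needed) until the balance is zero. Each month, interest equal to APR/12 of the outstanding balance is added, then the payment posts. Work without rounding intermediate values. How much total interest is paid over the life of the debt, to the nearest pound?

£71

Monthly rate r = 17.2%/12 = 1.43333% = 0.0143333.
Payoff takes n = ⌈−ln(1 − rB₀/P)/ln(1+r)⌉ = ⌈14.541⌉ = 15 payments; the last is £25.79.
Total paid = 14·£47.54 + £25.79 = £691.35.
Total interest = total paid − principal = £691.35 − £620.00 = £71.35.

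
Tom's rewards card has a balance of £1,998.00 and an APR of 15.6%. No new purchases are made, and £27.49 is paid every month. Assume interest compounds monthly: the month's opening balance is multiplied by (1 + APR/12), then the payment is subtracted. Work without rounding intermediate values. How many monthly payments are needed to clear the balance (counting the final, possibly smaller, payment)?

225 months

Monthly rate r = 15.6%/12 = 1.3% = 0.013.
Recurrence: B ← B·(1+r) − £27.49.
Month 1: interest £25.97; balance after payment £1,996.48.
Month 2: interest £25.95; balance after payment £1,994.95.
Closed form: n = −ln(1 − rB₀/P)/ln(1+r) = −ln(0.055147)/ln(1.013) ≈ 224.349, so the balance reaches zero during payment 225.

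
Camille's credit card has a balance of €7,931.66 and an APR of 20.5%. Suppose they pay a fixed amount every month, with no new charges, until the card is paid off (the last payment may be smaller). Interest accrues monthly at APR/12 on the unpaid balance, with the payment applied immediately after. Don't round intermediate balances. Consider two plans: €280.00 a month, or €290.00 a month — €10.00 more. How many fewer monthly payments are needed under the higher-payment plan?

Monthly rate r = 20.5%/12 = 1.70833% = 0.0170833.
At €280.00/mo: n = ⌈−ln(1 − rB₀/P)/ln(1+r)⌉ = 40 payments (last €14.69); total interest = total paid − €7,931.66 = €3,003.03.
At €290.00/mo: 38 payments (last €50.63); total interest €2,848.97.
Payments saved = 40 − 38 = 2.

2 fewer payments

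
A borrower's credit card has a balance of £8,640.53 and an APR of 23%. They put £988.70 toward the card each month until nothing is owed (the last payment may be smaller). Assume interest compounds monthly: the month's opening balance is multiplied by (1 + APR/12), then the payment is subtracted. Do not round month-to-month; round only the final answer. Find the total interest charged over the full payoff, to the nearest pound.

Monthly rate r = 23%/12 = 1.91667% = 0.0191667.
Payoff takes n = ⌈−ln(1 − rB₀/P)/ln(1+r)⌉ = ⌈9.656⌉ = 10 payments; the last is £650.89.
Total paid = 9·£988.70 + £650.89 = £9,549.19.
Total interest = total paid − principal = £9,549.19 − £8,640.53 = £908.66.

£909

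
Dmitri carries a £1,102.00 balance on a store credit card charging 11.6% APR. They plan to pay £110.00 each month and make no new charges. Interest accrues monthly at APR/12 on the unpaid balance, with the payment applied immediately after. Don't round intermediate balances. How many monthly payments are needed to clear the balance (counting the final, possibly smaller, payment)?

11 payments

Monthly rate r = 11.6%/12 = 0.966667% = 0.00966667.
Recurrence: B ← B·(1+r) − £110.00.
Month 1: interest £10.65; balance after payment £1,002.65.
Month 2: interest £9.69; balance after payment £902.34.
Closed form: n = −ln(1 − rB₀/P)/ln(1+r) = −ln(0.90316)/ln(1.00967) ≈ 10.588, so the balance reaches zero during payment 11.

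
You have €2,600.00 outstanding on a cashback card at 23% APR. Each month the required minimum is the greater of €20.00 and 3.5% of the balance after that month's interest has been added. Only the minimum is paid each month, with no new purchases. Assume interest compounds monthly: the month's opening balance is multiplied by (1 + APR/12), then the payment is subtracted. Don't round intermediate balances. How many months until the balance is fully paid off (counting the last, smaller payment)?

133 months

Monthly rate r = 23%/12 = 1.91667% = 0.0191667.
While 3.5% of the post-interest balance exceeds €20.00, each month B ← (B·(1+r))·(1 − 0.035), i.e. B shrinks by the factor (1+r)·0.965 = 0.9835.
This holds for months 1–93. Entering month 94 the balance is €553.12; 3.5% of the post-interest balance is now below €20.00, so the flat €20.00 minimum applies from here.
From month 94 a fixed €20.00 at rate r clears €553.12 in 40 more payments. Total: 93 + 40 = 133 months.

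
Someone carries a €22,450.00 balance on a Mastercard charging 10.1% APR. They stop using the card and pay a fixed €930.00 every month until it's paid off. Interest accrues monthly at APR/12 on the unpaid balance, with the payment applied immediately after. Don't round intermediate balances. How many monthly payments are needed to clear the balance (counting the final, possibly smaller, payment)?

28 months

Monthly rate r = 10.1%/12 = 0.841667% = 0.00841667.
Recurrence: B ← B·(1+r) − €930.00.
Month 1: interest €188.95; balance after payment €21,708.95.
Month 2: interest €182.72; balance after payment €20,961.67.
Closed form: n = −ln(1 − rB₀/P)/ln(1+r) = −ln(0.79682)/ln(1.00842) ≈ 27.098, so the balance reaches zero during payment 28.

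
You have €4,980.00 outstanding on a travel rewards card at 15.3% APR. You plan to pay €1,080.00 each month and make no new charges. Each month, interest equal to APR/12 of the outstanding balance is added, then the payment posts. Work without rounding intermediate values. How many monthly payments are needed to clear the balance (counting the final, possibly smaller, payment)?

Monthly rate r = 15.3%/12 = 1.275% = 0.01275.
Recurrence: B ← B·(1+r) − €1,080.00.
Month 1: interest €63.50; balance after payment €3,963.49.
Month 2: interest €50.53; balance after payment €2,934.03.
Month 3: interest €37.41; balance after payment €1,891.44.
Month 4: interest €24.12; balance after payment €835.55.
Month 5: interest €10.65; balance after payment €0.00.

5 months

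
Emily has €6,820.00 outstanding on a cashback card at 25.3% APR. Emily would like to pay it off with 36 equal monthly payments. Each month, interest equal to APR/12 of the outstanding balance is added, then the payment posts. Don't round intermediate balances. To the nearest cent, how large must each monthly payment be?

Monthly rate r = 25.3%/12 = 2.10833% = 0.0210833.
Level-payment amortization: P = B₀·r / (1 − (1+r)^(−n)) = 6820.00·0.0210833 / (1 − 1.02108^(−36)).
Denominator 1 − (1+r)^(−36) = 0.528157288.
P = 143.788 / 0.528157288 ≈ 272.25.

€272.25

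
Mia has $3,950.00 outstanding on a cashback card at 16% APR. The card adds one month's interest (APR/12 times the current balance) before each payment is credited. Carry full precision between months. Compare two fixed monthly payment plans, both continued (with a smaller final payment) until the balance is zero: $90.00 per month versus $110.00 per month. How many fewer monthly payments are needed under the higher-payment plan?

17 fewer payments

Monthly rate r = 16%/12 = 1.33333% = 0.0133333.
At $90.00/mo: n = ⌈−ln(1 − rB₀/P)/ln(1+r)⌉ = 67 payments (last $39.14); total interest = total paid − $3,950.00 = $2,029.14.
At $110.00/mo: 50 payments (last $21.56); total interest $1,461.56.
Payments saved = 67 − 50 = 17.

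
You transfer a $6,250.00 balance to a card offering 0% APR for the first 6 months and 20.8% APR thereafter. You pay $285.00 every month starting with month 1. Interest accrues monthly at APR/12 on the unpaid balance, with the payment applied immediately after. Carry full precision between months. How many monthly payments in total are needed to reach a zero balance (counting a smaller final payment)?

25 months

Promo months 1–6 at r₀ = 0%/12 = 0; months 7+ at r₁ = 20.8%/12 = 0.0173333.
After month 6 (no interest yet): B = $6,250.00 − 6·$285.00 = $4,540.00.
Then at r₁ with $285.00/mo: n₂ = −ln(1 − r₁·B/P)/ln(1+r₁) ≈ 18.80 → 19 more payments.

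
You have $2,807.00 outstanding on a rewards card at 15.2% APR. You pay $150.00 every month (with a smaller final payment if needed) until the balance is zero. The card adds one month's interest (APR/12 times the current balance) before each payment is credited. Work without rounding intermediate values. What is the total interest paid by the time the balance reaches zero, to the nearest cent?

Monthly rate r = 15.2%/12 = 1.26667% = 0.0126667.
Payoff takes n = ⌈−ln(1 − rB₀/P)/ln(1+r)⌉ = ⌈21.494⌉ = 22 payments; the last is $74.29.
Total paid = 21·$150.00 + $74.29 = $3,224.29.
Total interest = total paid − principal = $3,224.29 − $2,807.00 = $417.29.

$417.29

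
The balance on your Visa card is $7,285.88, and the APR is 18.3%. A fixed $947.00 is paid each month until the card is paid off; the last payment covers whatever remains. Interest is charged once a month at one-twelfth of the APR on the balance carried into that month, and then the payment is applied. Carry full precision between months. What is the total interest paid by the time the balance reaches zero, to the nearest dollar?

$524

Monthly rate r = 18.3%/12 = 1.525% = 0.01525.
Payoff takes n = ⌈−ln(1 − rB₀/P)/ln(1+r)⌉ = ⌈8.246⌉ = 9 payments; the last is $234.25.
Total paid = 8·$947.00 + $234.25 = $7,810.25.
Total interest = total paid − principal = $7,810.25 − $7,285.88 = $524.37.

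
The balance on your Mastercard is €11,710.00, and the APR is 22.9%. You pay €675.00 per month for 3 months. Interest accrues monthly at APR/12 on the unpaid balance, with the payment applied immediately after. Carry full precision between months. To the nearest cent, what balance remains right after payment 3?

€10,329.38

Monthly rate r = 22.9%/12 = 1.90833% = 0.0190833.
Each month: B ← B·(1+r) − €675.00.
Month 1: interest €223.47; balance after payment €11,258.47.
Month 2: interest €214.85; balance after payment €10,798.31.
Month 3: interest €206.07; balance after payment €10,329.38.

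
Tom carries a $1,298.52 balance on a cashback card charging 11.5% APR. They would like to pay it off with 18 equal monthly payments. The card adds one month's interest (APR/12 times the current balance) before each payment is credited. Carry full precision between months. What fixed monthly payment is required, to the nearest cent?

Monthly rate r = 11.5%/12 = 0.958333% = 0.00958333.
Level-payment amortization: P = B₀·r / (1 − (1+r)^(−n)) = 1298.52·0.00958333 / (1 − 1.00958^(−18)).
Denominator 1 − (1+r)^(−18) = 0.157750239.
P = 12.4441 / 0.157750239 ≈ 78.89.

$78.89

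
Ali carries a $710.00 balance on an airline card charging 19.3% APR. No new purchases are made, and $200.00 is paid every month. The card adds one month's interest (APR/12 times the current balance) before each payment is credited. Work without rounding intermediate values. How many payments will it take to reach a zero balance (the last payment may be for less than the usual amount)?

4 payments

Monthly rate r = 19.3%/12 = 1.60833% = 0.0160833.
Recurrence: B ← B·(1+r) − $200.00.
Month 1: interest $11.42; balance after payment $521.42.
Month 2: interest $8.39; balance after payment $329.81.
Month 3: interest $5.30; balance after payment $135.11.
Month 4: interest $2.17; balance after payment $0.00.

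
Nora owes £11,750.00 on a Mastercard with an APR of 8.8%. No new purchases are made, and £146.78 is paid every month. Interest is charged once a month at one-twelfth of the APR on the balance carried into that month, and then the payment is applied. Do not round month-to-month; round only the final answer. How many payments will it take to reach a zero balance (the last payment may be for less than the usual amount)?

Monthly rate r = 8.8%/12 = 0.733333% = 0.00733333.
Recurrence: B ← B·(1+r) − £146.78.
Month 1: interest £86.17; balance after payment £11,689.39.
Month 2: interest £85.72; balance after payment £11,628.33.
Closed form: n = −ln(1 − rB₀/P)/ln(1+r) = −ln(0.41295)/ln(1.00733) ≈ 121.044, so the balance reaches zero during payment 122.

122 months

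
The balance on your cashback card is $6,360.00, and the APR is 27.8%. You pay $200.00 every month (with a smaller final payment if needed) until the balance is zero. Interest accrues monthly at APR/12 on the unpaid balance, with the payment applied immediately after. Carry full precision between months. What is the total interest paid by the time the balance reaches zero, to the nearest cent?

Monthly rate r = 27.8%/12 = 2.31667% = 0.0231667.
Payoff takes n = ⌈−ln(1 − rB₀/P)/ln(1+r)⌉ = ⌈58.267⌉ = 59 payments; the last is $53.91.
Total paid = 58·$200.00 + $53.91 = $11,653.91.
Total interest = total paid − principal = $11,653.91 − $6,360.00 = $5,293.91.

$5,293.91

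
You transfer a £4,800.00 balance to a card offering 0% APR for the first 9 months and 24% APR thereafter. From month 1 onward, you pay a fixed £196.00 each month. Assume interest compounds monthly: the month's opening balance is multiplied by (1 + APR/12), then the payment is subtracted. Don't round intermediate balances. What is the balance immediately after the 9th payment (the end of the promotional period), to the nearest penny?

Promo months 1–9 at r₀ = 0%/12 = 0; months 10+ at r₁ = 24%/12 = 0.02.
After month 9 (no interest yet): B = £4,800.00 − 9·£196.00 = £3,036.00.

£3,036.00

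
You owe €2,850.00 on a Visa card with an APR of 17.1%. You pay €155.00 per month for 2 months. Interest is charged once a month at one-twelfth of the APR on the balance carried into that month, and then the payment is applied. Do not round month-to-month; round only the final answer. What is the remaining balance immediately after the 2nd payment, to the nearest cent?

Monthly rate r = 17.1%/12 = 1.425% = 0.01425.
Each month: B ← B·(1+r) − €155.00.
Month 1: interest €40.61; balance after payment €2,735.61.
Month 2: interest €38.98; balance after payment €2,619.59.

€2,619.59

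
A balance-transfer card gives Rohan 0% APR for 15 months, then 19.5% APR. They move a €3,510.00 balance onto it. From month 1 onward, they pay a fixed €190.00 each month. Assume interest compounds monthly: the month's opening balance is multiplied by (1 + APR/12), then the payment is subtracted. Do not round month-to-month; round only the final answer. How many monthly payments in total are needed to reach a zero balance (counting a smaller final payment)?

19 months

Promo months 1–15 at r₀ = 0%/12 = 0; months 16+ at r₁ = 19.5%/12 = 0.01625.
After month 15 (no interest yet): B = €3,510.00 − 15·€190.00 = €660.00.
Then at r₁ with €190.00/mo: n₂ = −ln(1 − r₁·B/P)/ln(1+r₁) ≈ 3.60 → 4 more payments.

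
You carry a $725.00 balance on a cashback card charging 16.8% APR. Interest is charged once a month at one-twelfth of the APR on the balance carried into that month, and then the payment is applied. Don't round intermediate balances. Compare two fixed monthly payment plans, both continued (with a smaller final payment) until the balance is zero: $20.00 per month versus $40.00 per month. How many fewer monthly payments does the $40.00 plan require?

29 fewer payments

Monthly rate r = 16.8%/12 = 1.4% = 0.014.
At $20.00/mo: n = ⌈−ln(1 − rB₀/P)/ln(1+r)⌉ = 51 payments (last $18.87); total interest = total paid − $725.00 = $293.87.
At $40.00/mo: 22 payments (last $2.12); total interest $117.12.
Payments saved = 51 − 22 = 29.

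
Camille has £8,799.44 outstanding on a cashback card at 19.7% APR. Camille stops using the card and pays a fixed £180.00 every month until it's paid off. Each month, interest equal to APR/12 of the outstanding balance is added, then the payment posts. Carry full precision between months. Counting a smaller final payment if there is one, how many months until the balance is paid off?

Monthly rate r = 19.7%/12 = 1.64167% = 0.0164167.
Recurrence: B ← B·(1+r) − £180.00.
Month 1: interest £144.46; balance after payment £8,763.90.
Month 2: interest £143.87; balance after payment £8,727.77.
Closed form: n = −ln(1 − rB₀/P)/ln(1+r) = −ln(0.19746)/ln(1.01642) ≈ 99.625, so the balance reaches zero during payment 100.

100 months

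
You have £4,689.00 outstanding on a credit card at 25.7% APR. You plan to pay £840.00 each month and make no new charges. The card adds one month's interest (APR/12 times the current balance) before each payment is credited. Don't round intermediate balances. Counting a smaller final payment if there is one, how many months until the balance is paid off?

Monthly rate r = 25.7%/12 = 2.14167% = 0.0214167.
Recurrence: B ← B·(1+r) − £840.00.
Month 1: interest £100.42; balance after payment £3,949.42.
Month 2: interest £84.58; balance after payment £3,194.01.
Closed form: n = −ln(1 − rB₀/P)/ln(1+r) = −ln(0.88045)/ln(1.02142) ≈ 6.008, so the balance reaches zero during payment 7.

7 months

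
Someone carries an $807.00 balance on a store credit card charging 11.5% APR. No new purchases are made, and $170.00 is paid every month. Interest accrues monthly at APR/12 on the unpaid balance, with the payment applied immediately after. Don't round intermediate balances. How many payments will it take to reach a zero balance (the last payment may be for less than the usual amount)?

Monthly rate r = 11.5%/12 = 0.958333% = 0.00958333.
Recurrence: B ← B·(1+r) − $170.00.
Month 1: interest $7.73; balance after payment $644.73.
Month 2: interest $6.18; balance after payment $480.91.
Month 3: interest $4.61; balance after payment $315.52.
Month 4: interest $3.02; balance after payment $148.54.
Month 5: interest $1.42; balance after payment $0.00.

5 payments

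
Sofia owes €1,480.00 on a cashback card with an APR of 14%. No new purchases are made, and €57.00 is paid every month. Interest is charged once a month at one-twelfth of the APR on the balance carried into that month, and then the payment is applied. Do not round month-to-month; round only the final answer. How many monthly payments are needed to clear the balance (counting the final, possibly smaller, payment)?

Monthly rate r = 14%/12 = 1.16667% = 0.0116667.
Recurrence: B ← B·(1+r) − €57.00.
Month 1: interest €17.27; balance after payment €1,440.27.
Month 2: interest €16.80; balance after payment €1,400.07.
Closed form: n = −ln(1 − rB₀/P)/ln(1+r) = −ln(0.69708)/ln(1.01167) ≈ 31.111, so the balance reaches zero during payment 32.

32 months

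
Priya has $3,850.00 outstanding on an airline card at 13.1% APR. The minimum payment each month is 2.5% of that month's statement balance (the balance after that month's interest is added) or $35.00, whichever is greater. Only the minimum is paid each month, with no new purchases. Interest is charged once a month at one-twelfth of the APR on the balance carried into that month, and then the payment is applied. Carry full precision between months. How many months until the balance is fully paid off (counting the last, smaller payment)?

123 months

Monthly rate r = 13.1%/12 = 1.09167% = 0.0109167.
While 2.5% of the post-interest balance exceeds $35.00, each month B ← (B·(1+r))·(1 − 0.025), i.e. B shrinks by the factor (1+r)·0.975 = 0.98564.
This holds for months 1–71. Entering month 72 the balance is $1,379.05; 2.5% of the post-interest balance is now below $35.00, so the flat $35.00 minimum applies from here.
From month 72 a fixed $35.00 at rate r clears $1,379.05 in 52 more payments. Total: 71 + 52 = 123 months.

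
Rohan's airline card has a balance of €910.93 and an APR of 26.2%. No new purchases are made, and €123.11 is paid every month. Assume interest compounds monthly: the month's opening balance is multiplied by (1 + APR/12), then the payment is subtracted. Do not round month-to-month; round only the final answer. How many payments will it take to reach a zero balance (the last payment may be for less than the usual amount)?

9 months

Monthly rate r = 26.2%/12 = 2.18333% = 0.0218333.
Recurrence: B ← B·(1+r) − €123.11.
Month 1: interest €19.89; balance after payment €807.71.
Month 2: interest €17.63; balance after payment €702.23.
Closed form: n = −ln(1 − rB₀/P)/ln(1+r) = −ln(0.83845)/ln(1.02183) ≈ 8.158, so the balance reaches zero during payment 9.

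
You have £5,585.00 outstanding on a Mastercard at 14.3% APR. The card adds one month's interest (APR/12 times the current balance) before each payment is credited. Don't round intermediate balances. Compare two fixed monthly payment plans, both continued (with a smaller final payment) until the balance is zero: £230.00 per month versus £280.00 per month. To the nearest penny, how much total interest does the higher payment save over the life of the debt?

£217.31

Monthly rate r = 14.3%/12 = 1.19167% = 0.0119167.
At £230.00/mo: n = ⌈−ln(1 − rB₀/P)/ln(1+r)⌉ = 29 payments (last £192.52); total interest = total paid − £5,585.00 = £1,047.52.
At £280.00/mo: 23 payments (last £255.21); total interest £830.21.
Interest saved = £1,047.52 − £830.21 = £217.31.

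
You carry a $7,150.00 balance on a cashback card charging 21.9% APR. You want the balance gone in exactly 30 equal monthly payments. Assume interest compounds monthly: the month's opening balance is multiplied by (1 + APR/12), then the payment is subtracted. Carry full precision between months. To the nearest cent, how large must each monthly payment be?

$311.62

Monthly rate r = 21.9%/12 = 1.825% = 0.01825.
Level-payment amortization: P = B₀·r / (1 − (1+r)^(−n)) = 7150.00·0.01825 / (1 − 1.01825^(−30)).
Denominator 1 − (1+r)^(−30) = 0.418744016.
P = 130.487 / 0.418744016 ≈ 311.62.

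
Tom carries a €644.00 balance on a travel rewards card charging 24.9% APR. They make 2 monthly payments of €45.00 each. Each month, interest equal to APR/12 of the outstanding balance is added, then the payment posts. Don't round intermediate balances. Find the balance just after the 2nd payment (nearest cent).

€580.07

Monthly rate r = 24.9%/12 = 2.075% = 0.02075.
Each month: B ← B·(1+r) − €45.00.
Month 1: interest €13.36; balance after payment €612.36.
Month 2: interest €12.71; balance after payment €580.07.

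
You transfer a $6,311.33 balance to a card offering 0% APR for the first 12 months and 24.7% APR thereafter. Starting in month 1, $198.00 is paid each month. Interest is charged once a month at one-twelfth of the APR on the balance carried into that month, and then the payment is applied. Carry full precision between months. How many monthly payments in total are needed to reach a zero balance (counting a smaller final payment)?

Promo months 1–12 at r₀ = 0%/12 = 0; months 13+ at r₁ = 24.7%/12 = 0.0205833.
After month 12 (no interest yet): B = $6,311.33 − 12·$198.00 = $3,935.33.
Then at r₁ with $198.00/mo: n₂ = −ln(1 − r₁·B/P)/ln(1+r₁) ≈ 25.82 → 26 more payments.

38 months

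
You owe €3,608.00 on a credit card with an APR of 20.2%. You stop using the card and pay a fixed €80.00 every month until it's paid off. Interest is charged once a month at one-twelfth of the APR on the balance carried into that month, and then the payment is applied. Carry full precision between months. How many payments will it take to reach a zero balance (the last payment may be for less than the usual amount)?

86 payments

Monthly rate r = 20.2%/12 = 1.68333% = 0.0168333.
Recurrence: B ← B·(1+r) − €80.00.
Month 1: interest €60.73; balance after payment €3,588.73.
Month 2: interest €60.41; balance after payment €3,569.15.
Closed form: n = −ln(1 − rB₀/P)/ln(1+r) = −ln(0.24082)/ln(1.01683) ≈ 85.287, so the balance reaches zero during payment 86.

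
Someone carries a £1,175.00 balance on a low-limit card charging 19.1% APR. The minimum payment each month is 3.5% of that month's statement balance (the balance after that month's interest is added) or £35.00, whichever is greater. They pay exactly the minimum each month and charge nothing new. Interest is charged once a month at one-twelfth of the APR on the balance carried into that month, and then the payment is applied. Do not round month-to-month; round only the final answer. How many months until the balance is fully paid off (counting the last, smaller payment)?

47 months

Monthly rate r = 19.1%/12 = 1.59167% = 0.0159167.
While 3.5% of the post-interest balance exceeds £35.00, each month B ← (B·(1+r))·(1 − 0.035), i.e. B shrinks by the factor (1+r)·0.965 = 0.98036.
This holds for months 1–9. Entering month 10 the balance is £982.89; 3.5% of the post-interest balance is now below £35.00, so the flat £35.00 minimum applies from here.
From month 10 a fixed £35.00 at rate r clears £982.89 in 38 more payments. Total: 9 + 38 = 47 months.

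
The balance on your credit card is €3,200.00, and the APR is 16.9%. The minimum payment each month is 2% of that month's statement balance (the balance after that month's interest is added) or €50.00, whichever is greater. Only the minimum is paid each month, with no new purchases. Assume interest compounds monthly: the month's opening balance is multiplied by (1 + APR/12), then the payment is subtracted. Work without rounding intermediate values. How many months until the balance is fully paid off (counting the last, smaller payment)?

Monthly rate r = 16.9%/12 = 1.40833% = 0.0140833.
While 2% of the post-interest balance exceeds €50.00, each month B ← (B·(1+r))·(1 − 0.02), i.e. B shrinks by the factor (1+r)·0.98 = 0.9938.
This holds for months 1–42. Entering month 43 the balance is €2,464.55; 2% of the post-interest balance is now below €50.00, so the flat €50.00 minimum applies from here.
From month 43 a fixed €50.00 at rate r clears €2,464.55 in 85 more payments. Total: 42 + 85 = 127 months.

127 months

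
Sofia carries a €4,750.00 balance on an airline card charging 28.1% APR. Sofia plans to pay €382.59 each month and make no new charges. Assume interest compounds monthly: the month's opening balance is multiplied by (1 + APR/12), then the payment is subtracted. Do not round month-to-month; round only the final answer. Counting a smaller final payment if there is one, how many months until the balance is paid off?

15 payments

Monthly rate r = 28.1%/12 = 2.34167% = 0.0234167.
Recurrence: B ← B·(1+r) − €382.59.
Month 1: interest €111.23; balance after payment €4,478.64.
Month 2: interest €104.87; balance after payment €4,200.92.
Closed form: n = −ln(1 − rB₀/P)/ln(1+r) = −ln(0.70927)/ln(1.02342) ≈ 14.841, so the balance reaches zero during payment 15.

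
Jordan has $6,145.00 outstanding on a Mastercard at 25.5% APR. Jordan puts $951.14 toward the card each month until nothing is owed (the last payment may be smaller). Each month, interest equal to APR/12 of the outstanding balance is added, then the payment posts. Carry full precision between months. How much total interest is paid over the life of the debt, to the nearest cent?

Monthly rate r = 25.5%/12 = 2.125% = 0.02125.
Payoff takes n = ⌈−ln(1 − rB₀/P)/ln(1+r)⌉ = ⌈7.023⌉ = 8 payments; the last is $22.13.
Total paid = 7·$951.14 + $22.13 = $6,680.11.
Total interest = total paid − principal = $6,680.11 − $6,145.00 = $535.11.

$535.11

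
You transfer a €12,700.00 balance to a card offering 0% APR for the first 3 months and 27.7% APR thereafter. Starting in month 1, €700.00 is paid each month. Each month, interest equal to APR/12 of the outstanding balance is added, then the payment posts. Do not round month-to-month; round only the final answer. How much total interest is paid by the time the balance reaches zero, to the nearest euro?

€2,593

Promo months 1–3 at r₀ = 0%/12 = 0; months 4+ at r₁ = 27.7%/12 = 0.0230833.
After month 3 (no interest yet): B = €12,700.00 − 3·€700.00 = €10,600.00.
Then at r₁ with €700.00/mo: n₂ = −ln(1 − r₁·B/P)/ln(1+r₁) ≈ 18.85 → 19 more payments.
Total paid = 21·€700.00 + €593.35 = €15,293.35; interest = €15,293.35 − €12,700.00 = €2,593.35.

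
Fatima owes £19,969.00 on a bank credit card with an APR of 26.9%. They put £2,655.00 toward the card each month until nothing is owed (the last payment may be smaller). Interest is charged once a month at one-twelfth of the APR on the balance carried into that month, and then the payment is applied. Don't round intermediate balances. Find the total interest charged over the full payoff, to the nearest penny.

Monthly rate r = 26.9%/12 = 2.24167% = 0.0224167.
Payoff takes n = ⌈−ln(1 − rB₀/P)/ln(1+r)⌉ = ⌈8.329⌉ = 9 payments; the last is £880.03.
Total paid = 8·£2,655.00 + £880.03 = £22,120.03.
Total interest = total paid − principal = £22,120.03 − £19,969.00 = £2,151.03.

£2,151.03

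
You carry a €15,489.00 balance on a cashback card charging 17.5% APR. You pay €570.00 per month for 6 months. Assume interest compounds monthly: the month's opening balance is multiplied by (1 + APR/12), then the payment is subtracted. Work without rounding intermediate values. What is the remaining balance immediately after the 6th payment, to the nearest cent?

Monthly rate r = 17.5%/12 = 1.45833% = 0.0145833.
Each month: B ← B·(1+r) − €570.00.
Month 1: interest €225.88; balance after payment €15,144.88.
Month 2: interest €220.86; balance after payment €14,795.74.
Month 3: interest €215.77; balance after payment €14,441.52.
Month 4: interest €210.61; balance after payment €14,082.12.
Month 5: interest €205.36; balance after payment €13,717.49.
Month 6: interest €200.05; balance after payment €13,347.53.

€13,347.53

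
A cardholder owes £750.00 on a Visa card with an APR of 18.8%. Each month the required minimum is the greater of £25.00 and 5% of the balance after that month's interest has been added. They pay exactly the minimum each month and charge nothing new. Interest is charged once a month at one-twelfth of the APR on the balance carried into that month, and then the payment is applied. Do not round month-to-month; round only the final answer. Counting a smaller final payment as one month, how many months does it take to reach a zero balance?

36 months

Monthly rate r = 18.8%/12 = 1.56667% = 0.0156667.
While 5% of the post-interest balance exceeds £25.00, each month B ← (B·(1+r))·(1 − 0.05), i.e. B shrinks by the factor (1+r)·0.95 = 0.96488.
This holds for months 1–12. Entering month 13 the balance is £488.38; 5% of the post-interest balance is now below £25.00, so the flat £25.00 minimum applies from here.
From month 13 a fixed £25.00 at rate r clears £488.38 in 24 more payments. Total: 12 + 24 = 36 months.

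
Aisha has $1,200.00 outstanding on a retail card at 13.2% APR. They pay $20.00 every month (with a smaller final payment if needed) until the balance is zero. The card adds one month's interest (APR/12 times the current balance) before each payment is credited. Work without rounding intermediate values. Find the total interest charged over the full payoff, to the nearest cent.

Monthly rate r = 13.2%/12 = 1.1% = 0.011.
Payoff takes n = ⌈−ln(1 − rB₀/P)/ln(1+r)⌉ = ⌈98.612⌉ = 99 payments; the last is $12.27.
Total paid = 98·$20.00 + $12.27 = $1,972.27.
Total interest = total paid − principal = $1,972.27 − $1,200.00 = $772.27.

$772.27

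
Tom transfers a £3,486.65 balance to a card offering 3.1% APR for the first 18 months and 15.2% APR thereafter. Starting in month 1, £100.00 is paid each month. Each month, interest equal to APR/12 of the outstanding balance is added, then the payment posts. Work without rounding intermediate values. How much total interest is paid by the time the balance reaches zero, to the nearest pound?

Promo months 1–18 at r₀ = 3.1%/12 = 0.00258333; months 19+ at r₁ = 15.2%/12 = 0.0126667.
After month 18: iterate B ← B·(1+r₀) − £100.00 for 18 months → £1,812.31.
Then at r₁ with £100.00/mo: n₂ = −ln(1 − r₁·B/P)/ln(1+r₁) ≈ 20.72 → 21 more payments.
Total paid = 38·£100.00 + £72.03 = £3,872.03; interest = £3,872.03 − £3,486.65 = £385.38.

£385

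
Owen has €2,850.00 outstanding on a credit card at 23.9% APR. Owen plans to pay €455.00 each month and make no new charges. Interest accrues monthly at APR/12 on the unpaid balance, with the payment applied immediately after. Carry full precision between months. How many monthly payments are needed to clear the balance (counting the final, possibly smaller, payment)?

7 payments

Monthly rate r = 23.9%/12 = 1.99167% = 0.0199167.
Recurrence: B ← B·(1+r) − €455.00.
Month 1: interest €56.76; balance after payment €2,451.76.
Month 2: interest €48.83; balance after payment €2,045.59.
Closed form: n = −ln(1 − rB₀/P)/ln(1+r) = −ln(0.87525)/ln(1.01992) ≈ 6.757, so the balance reaches zero during payment 7.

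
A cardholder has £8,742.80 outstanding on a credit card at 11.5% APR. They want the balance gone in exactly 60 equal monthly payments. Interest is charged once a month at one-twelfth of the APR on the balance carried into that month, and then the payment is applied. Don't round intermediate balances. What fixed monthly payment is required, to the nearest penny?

Monthly rate r = 11.5%/12 = 0.958333% = 0.00958333.
Level-payment amortization: P = B₀·r / (1 − (1+r)^(−n)) = 8742.80·0.00958333 / (1 − 1.00958^(−60)).
Denominator 1 − (1+r)^(−60) = 0.435752486.
P = 83.7852 / 0.435752486 ≈ 192.28.

£192.28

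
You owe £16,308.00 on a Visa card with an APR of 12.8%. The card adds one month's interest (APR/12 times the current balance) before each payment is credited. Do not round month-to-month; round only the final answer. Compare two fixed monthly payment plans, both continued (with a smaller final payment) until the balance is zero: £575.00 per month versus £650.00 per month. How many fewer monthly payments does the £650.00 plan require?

Monthly rate r = 12.8%/12 = 1.06667% = 0.0106667.
At £575.00/mo: n = ⌈−ln(1 − rB₀/P)/ln(1+r)⌉ = 34 payments (last £550.35); total interest = total paid − £16,308.00 = £3,217.35.
At £650.00/mo: 30 payments (last £231.04); total interest £2,773.04.
Payments saved = 34 − 30 = 4.

4 fewer payments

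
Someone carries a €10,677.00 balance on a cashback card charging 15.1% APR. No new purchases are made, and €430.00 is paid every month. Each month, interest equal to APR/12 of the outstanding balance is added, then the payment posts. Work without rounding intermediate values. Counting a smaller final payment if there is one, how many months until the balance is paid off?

30 payments

Monthly rate r = 15.1%/12 = 1.25833% = 0.0125833.
Recurrence: B ← B·(1+r) − €430.00.
Month 1: interest €134.35; balance after payment €10,381.35.
Month 2: interest €130.63; balance after payment €10,081.98.
Closed form: n = −ln(1 − rB₀/P)/ln(1+r) = −ln(0.68755)/ln(1.01258) ≈ 29.958, so the balance reaches zero during payment 30.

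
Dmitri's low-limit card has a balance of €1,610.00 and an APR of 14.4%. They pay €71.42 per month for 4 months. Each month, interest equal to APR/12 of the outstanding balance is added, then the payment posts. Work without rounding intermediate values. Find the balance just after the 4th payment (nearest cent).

Monthly rate r = 14.4%/12 = 1.2% = 0.012.
Each month: B ← B·(1+r) − €71.42.
Month 1: interest €19.32; balance after payment €1,557.90.
Month 2: interest €18.69; balance after payment €1,505.17.
Month 3: interest €18.06; balance after payment €1,451.82.
Month 4: interest €17.42; balance after payment €1,397.82.

€1,397.82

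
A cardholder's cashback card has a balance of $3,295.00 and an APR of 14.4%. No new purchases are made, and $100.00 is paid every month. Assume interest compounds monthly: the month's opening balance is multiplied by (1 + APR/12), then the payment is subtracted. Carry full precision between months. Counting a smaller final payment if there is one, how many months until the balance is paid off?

43 months

Monthly rate r = 14.4%/12 = 1.2% = 0.012.
Recurrence: B ← B·(1+r) − $100.00.
Month 1: interest $39.54; balance after payment $3,234.54.
Month 2: interest $38.81; balance after payment $3,173.35.
Closed form: n = −ln(1 − rB₀/P)/ln(1+r) = −ln(0.6046)/ln(1.012) ≈ 42.183, so the balance reaches zero during payment 43.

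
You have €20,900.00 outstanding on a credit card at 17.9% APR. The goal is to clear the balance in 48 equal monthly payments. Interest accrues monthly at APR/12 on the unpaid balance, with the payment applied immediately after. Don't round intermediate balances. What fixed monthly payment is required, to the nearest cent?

Monthly rate r = 17.9%/12 = 1.49167% = 0.0149167.
Level-payment amortization: P = B₀·r / (1 − (1+r)^(−n)) = 20900.00·0.0149167 / (1 − 1.01492^(−48)).
Denominator 1 − (1+r)^(−48) = 0.508705901.
P = 311.758 / 0.508705901 ≈ 612.85.

€612.85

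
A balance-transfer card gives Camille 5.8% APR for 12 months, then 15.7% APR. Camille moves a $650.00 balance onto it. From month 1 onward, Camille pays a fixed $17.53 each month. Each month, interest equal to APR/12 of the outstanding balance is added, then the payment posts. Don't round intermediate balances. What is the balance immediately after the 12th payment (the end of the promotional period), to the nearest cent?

$472.68

Promo months 1–12 at r₀ = 5.8%/12 = 0.00483333; months 13+ at r₁ = 15.7%/12 = 0.0130833.
After month 12: iterate B ← B·(1+r₀) − $17.53 for 12 months → $472.68.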